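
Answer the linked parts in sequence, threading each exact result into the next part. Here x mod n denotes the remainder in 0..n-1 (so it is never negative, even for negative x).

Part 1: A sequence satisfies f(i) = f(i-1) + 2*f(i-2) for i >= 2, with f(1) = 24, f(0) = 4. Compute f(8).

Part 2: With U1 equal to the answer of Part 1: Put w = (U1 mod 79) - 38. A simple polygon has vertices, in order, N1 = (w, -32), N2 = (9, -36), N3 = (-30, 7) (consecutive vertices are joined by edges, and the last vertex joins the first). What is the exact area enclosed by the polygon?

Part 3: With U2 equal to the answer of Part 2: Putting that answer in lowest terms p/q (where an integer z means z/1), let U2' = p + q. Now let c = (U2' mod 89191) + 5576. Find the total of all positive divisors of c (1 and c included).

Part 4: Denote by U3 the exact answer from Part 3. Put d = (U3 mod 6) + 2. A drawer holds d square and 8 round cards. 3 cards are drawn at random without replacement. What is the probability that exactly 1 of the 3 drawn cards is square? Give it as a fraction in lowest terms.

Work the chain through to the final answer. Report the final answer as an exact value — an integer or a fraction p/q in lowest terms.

28/55

Part 1: f(2) = 1*(24) + 2*(4) = 32; iterating: f(2)=32, f(3)=80, f(4)=144, f(5)=304, f(6)=592, f(7)=1200, f(8)=2384; answer 2384
Part 2: U1 = 2384; w = -24; cross terms: (-24*-36 - 9*-32)=1152, (9*7 - -30*-36)=-1017, (-30*-32 - -24*7)=1128; twice the area = |1263| = 1263; area = 1263/2; answer 1263/2
Part 3: U2 = 1263/2; threaded value p + q = 1265; c = 6841; 6841 is prime, so its only divisors are 1 and 6841; sigma = 1 + 6841 = 6842; answer 6842
Part 4: U3 = 6842; d = 4; total draws C(12,3) = 220; favorable C(4,1)*C(8,2) = 112; P = 28/55; answer 28/55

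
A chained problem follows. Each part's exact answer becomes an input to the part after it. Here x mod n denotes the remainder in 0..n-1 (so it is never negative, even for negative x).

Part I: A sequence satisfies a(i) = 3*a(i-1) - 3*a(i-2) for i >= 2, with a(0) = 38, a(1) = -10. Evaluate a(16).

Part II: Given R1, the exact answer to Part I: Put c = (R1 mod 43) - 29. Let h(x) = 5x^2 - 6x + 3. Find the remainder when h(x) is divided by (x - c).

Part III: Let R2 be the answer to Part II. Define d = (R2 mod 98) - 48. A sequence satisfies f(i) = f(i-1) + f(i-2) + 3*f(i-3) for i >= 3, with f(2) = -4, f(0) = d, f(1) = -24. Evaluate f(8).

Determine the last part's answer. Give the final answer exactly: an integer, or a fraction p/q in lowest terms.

Part I: a(2) = 3*(-10) - 3*(38) = -144; iterating: a(2)=-144, a(3)=-402, a(4)=-774, a(5)=-1116, a(6)=-1026, a(7)=270, a(8)=3888, a(9)=10854, a(10)=20898, a(11)=30132, a(12)=27702, a(13)=-7290, a(14)=-104976, a(15)=-293058, a(16)=-564246; answer -564246
Part II: R1 = -564246; c = -29; remainder = value at the root: 5*(-29)^2 - 6*(-29)^1 + 3 = (4205) + (174) + (3) = 4382; answer 4382
Part III: R2 = 4382; d = 22; f(3) = 1*(-4) + 1*(-24) + 3*(22) = 38; iterating: f(3)=38, f(4)=-38, f(5)=-12, f(6)=64, f(7)=-62, f(8)=-34; answer -34

-34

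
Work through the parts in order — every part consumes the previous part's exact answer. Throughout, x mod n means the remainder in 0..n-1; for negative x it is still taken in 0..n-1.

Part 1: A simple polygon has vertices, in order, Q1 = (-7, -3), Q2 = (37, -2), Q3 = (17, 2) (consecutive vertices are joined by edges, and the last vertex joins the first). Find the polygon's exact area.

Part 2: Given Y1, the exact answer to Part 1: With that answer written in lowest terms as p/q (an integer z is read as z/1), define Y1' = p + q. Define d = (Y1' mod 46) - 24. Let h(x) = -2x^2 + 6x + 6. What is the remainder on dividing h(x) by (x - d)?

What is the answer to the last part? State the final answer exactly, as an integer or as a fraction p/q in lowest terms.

Part 1: cross terms: (-7*-2 - 37*-3)=125, (37*2 - 17*-2)=108, (17*-3 - -7*2)=-37; twice the area = |196| = 196; area = 98; answer 98
Part 2: Y1 = 98; threaded value p + q = 99; d = -17; remainder = value at the root: -2*(-17)^2 + 6*(-17)^1 + 6 = (-578) + (-102) + (6) = -674; answer -674

-674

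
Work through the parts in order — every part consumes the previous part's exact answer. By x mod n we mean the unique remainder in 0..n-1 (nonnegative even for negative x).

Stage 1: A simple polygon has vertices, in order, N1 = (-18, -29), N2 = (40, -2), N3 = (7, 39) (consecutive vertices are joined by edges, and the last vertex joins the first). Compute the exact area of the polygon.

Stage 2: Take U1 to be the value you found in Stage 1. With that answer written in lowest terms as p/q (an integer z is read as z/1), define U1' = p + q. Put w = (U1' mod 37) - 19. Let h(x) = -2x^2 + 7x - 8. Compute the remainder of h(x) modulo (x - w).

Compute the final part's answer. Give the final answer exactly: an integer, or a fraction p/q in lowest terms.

Stage 1: cross terms: (-18*-2 - 40*-29)=1196, (40*39 - 7*-2)=1574, (7*-29 - -18*39)=499; twice the area = |3269| = 3269; area = 3269/2; answer 3269/2
Stage 2: U1 = 3269/2; threaded value p + q = 3271; w = -4; remainder = value at the root: -2*(-4)^2 + 7*(-4)^1 - 8 = (-32) + (-28) + (-8) = -68; answer -68

-68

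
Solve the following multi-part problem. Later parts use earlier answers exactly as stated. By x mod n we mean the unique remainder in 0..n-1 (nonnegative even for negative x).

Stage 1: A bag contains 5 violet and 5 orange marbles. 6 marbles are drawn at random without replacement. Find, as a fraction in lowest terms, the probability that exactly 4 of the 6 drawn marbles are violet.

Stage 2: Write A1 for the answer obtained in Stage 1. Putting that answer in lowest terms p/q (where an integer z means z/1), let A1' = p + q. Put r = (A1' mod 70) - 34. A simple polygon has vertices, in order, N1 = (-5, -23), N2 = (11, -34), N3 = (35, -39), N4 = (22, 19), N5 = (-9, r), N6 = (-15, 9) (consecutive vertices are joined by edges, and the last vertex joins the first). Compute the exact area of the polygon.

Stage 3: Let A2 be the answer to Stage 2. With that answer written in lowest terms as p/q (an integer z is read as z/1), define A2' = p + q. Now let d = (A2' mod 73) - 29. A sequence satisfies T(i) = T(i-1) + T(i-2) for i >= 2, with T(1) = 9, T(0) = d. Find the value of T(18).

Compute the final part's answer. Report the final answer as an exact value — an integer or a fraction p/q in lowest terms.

50405

Stage 1: total draws C(10,6) = 210; favorable C(5,4)*C(5,2) = 50; P = 5/21; answer 5/21
Stage 2: A1 = 5/21; threaded value p + q = 26; r = -8; cross terms: (-5*-34 - 11*-23)=423, (11*-39 - 35*-34)=761, (35*19 - 22*-39)=1523, (22*-8 - -9*19)=-5, (-9*9 - -15*-8)=-201, (-15*-23 - -5*9)=390; twice the area = |2891| = 2891; area = 2891/2; answer 2891/2
Stage 3: A2 = 2891/2; threaded value p + q = 2893; d = 17; T(2) = 1*(9) + 1*(17) = 26; iterating: T(2)=26, T(3)=35, T(4)=61, T(5)=96, T(6)=157, T(7)=253, T(8)=410, T(9)=663, T(10)=1073, T(11)=1736, T(12)=2809, T(13)=4545, T(14)=7354, T(15)=11899, T(16)=19253, T(17)=31152, T(18)=50405; answer 50405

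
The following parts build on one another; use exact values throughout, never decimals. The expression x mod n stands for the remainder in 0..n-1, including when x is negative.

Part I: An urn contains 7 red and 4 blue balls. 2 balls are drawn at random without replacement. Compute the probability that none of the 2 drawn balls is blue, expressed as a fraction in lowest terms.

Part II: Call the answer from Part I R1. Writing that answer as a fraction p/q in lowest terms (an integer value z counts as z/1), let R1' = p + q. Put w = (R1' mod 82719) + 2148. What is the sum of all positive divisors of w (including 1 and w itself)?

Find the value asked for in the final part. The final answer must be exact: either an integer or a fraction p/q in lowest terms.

4340

Part I: total draws C(11,2) = 55; favorable C(7,2) = 21; P = 21/55; answer 21/55
Part II: R1 = 21/55; threaded value p + q = 76; w = 2224; 2224 = 2^4 * 139; sigma = (1 + 2 + 4 + 8 + 16) * (1 + 139) = 31 * 140 = 4340; answer 4340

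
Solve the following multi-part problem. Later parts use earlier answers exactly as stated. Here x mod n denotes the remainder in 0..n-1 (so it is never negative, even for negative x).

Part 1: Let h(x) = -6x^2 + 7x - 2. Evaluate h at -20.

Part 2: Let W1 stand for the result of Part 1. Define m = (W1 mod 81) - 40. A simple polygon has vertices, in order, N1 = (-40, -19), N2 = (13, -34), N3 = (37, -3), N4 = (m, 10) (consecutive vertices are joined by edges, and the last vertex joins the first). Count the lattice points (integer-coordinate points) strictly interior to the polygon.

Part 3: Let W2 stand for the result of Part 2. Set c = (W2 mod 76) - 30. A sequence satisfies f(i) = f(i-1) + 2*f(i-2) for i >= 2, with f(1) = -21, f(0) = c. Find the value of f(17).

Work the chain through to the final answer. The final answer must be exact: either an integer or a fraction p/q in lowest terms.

Part 1: -6*(-20)^2 + 7*(-20)^1 - 2 = (-2400) + (-140) + (-2) = -2542; answer -2542
Part 2: W1 = -2542; m = 10; cross terms: (-40*-34 - 13*-19)=1607, (13*-3 - 37*-34)=1219, (37*10 - 10*-3)=400, (10*-19 - -40*10)=210; twice the area = |3436| = 3436; area = 1718; boundary points = 1 + 1 + 1 + 1 = 4; strictly interior points = area - boundary/2 + 1 = 1717; answer 1717
Part 3: W2 = 1717; c = 15; f(2) = 1*(-21) + 2*(15) = 9; iterating: f(2)=9, f(3)=-33, f(4)=-15, f(5)=-81, f(6)=-111, f(7)=-273, f(8)=-495, f(9)=-1041, f(10)=-2031, f(11)=-4113, f(12)=-8175, f(13)=-16401, f(14)=-32751, f(15)=-65553, f(16)=-131055, f(17)=-262161; answer -262161

-262161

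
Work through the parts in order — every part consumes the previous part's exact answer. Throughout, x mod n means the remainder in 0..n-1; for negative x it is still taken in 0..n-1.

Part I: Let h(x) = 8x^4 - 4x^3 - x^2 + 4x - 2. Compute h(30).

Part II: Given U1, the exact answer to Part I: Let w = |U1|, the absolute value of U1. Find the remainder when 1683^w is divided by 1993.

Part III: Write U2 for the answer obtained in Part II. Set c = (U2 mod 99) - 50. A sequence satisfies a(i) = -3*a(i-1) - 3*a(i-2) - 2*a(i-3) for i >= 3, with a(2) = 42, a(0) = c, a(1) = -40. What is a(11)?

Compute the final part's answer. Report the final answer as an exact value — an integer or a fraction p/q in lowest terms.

Part I: 8*(30)^4 - 4*(30)^3 - 1*(30)^2 + 4*(30)^1 - 2 = (6480000) + (-108000) + (-900) + (120) + (-2) = 6371218; answer 6371218
Part II: U1 = 6371218; w = 6371218; squarings mod 1993: 1683^1=1683, 1683^2=436, 1683^4=761, 1683^8=1151, 1683^16=1449, 1683^32=972, 1683^64=102, 1683^128=439, 1683^256=1393, 1683^512=1260, 1683^1024=1172, 1683^2048=407, 1683^4096=230, 1683^8192=1082, 1683^16384=833, 1683^32768=325, 1683^65536=1989, 1683^131072=16, 1683^262144=256, 1683^524288=1760, 1683^1048576=478, 1683^2097152=1282, 1683^4194304=1292; 1683^6371218 = 1683^2 * 1683^16 * 1683^128 * 1683^256 * 1683^512 * 1683^1024 * 1683^4096 * 1683^8192 * 1683^65536 * 1683^2097152 * 1683^4194304 = 1839 (mod 1993); answer 1839
Part III: U2 = 1839; c = 7; a(3) = -3*(42) - 3*(-40) - 2*(7) = -20; iterating: a(3)=-20, a(4)=14, a(5)=-66, a(6)=196, a(7)=-418, a(8)=798, a(9)=-1532, a(10)=3038, a(11)=-6114; answer -6114

-6114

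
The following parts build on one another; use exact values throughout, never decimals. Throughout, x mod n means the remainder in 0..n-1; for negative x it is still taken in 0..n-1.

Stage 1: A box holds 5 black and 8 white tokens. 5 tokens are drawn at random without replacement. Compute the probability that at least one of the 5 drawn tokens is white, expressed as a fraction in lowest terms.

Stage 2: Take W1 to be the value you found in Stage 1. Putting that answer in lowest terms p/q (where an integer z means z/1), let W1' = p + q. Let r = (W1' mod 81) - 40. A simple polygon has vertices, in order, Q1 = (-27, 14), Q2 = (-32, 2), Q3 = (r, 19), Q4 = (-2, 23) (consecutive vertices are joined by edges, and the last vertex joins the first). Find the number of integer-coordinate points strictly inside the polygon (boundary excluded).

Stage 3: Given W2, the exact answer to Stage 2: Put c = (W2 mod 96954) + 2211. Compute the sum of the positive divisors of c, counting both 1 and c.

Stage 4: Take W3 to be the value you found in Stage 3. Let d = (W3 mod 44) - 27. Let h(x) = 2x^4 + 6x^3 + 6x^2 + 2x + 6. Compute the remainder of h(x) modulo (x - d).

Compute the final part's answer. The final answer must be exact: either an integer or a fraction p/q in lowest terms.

221622

Stage 1: total draws C(13,5) = 1287; complement C(5,5) = 1; favorable 1287 - 1 = 1286; P = 1286/1287; answer 1286/1287
Stage 2: W1 = 1286/1287; threaded value p + q = 2573; r = 22; cross terms: (-27*2 - -32*14)=394, (-32*19 - 22*2)=-652, (22*23 - -2*19)=544, (-2*14 - -27*23)=593; twice the area = |879| = 879; area = 879/2; boundary points = 1 + 1 + 4 + 1 = 7; strictly interior points = area - boundary/2 + 1 = 437; answer 437
Stage 3: W2 = 437; c = 2648; 2648 = 2^3 * 331; sigma = (1 + 2 + 4 + 8) * (1 + 331) = 15 * 332 = 4980; answer 4980
Stage 4: W3 = 4980; d = -19; remainder = value at the root: 2*(-19)^4 + 6*(-19)^3 + 6*(-19)^2 + 2*(-19)^1 + 6 = (260642) + (-41154) + (2166) + (-38) + (6) = 221622; answer 221622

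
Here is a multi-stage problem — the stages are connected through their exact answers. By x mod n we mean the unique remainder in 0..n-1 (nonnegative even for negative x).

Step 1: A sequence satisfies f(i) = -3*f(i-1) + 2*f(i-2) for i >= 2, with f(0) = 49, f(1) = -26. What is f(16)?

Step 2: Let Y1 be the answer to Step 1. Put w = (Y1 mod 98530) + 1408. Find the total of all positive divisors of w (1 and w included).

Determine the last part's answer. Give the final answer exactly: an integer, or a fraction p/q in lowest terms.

18144

Step 1: f(2) = -3*(-26) + 2*(49) = 176; iterating: f(2)=176, f(3)=-580, f(4)=2092, f(5)=-7436, f(6)=26492, f(7)=-94348, f(8)=336028, f(9)=-1196780, f(10)=4262396, f(11)=-15180748, f(12)=54067036, f(13)=-192562604, f(14)=685821884, f(15)=-2442590860, f(16)=8699416348; answer 8699416348
Step 2: Y1 = 8699416348; w = 6996; 6996 = 2^2 * 3 * 11 * 53; sigma = (1 + 2 + 4) * (1 + 3) * (1 + 11) * (1 + 53) = 7 * 4 * 12 * 54 = 18144; answer 18144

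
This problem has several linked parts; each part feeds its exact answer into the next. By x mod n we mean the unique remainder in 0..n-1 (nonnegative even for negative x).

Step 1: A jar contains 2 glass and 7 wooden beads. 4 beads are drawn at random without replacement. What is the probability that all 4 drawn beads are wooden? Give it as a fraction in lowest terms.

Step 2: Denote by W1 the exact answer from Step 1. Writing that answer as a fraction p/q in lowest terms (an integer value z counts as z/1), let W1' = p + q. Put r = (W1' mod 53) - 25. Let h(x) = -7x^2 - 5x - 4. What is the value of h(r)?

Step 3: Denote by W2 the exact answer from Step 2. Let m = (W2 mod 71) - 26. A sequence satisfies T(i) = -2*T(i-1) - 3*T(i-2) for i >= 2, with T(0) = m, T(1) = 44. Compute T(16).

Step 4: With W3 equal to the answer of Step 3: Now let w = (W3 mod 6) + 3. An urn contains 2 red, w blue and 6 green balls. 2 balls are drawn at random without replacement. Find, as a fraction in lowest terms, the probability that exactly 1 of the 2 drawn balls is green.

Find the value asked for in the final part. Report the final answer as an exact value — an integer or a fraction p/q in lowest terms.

1/2

Step 1: total draws C(9,4) = 126; favorable C(7,4) = 35; P = 5/18; answer 5/18
Step 2: W1 = 5/18; threaded value p + q = 23; r = -2; -7*(-2)^2 - 5*(-2)^1 - 4 = (-28) + (10) + (-4) = -22; answer -22
Step 3: W2 = -22; m = 23; T(2) = -2*(44) - 3*(23) = -157; iterating: T(2)=-157, T(3)=182, T(4)=107, T(5)=-760, T(6)=1199, T(7)=-118, T(8)=-3361, T(9)=7076, T(10)=-4069, T(11)=-13090, T(12)=38387, T(13)=-37504, T(14)=-40153, T(15)=192818, T(16)=-265177; answer -265177
Step 4: W3 = -265177; w = 8; total draws C(16,2) = 120; favorable C(6,1)*C(10,1) = 60; P = 1/2; answer 1/2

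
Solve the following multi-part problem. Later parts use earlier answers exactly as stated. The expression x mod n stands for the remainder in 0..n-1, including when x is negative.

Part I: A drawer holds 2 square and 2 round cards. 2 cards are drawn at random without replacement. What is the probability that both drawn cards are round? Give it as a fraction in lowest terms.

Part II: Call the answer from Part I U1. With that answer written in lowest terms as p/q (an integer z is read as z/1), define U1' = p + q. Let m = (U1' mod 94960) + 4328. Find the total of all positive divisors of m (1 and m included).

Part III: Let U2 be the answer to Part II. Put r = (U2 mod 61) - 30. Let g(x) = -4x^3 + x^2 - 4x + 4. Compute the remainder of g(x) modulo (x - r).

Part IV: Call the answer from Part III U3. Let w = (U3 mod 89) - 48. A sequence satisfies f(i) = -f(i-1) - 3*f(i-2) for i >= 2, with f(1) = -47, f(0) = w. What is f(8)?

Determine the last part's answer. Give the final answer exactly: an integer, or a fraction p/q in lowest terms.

Part I: total draws C(4,2) = 6; favorable C(2,2) = 1; P = 1/6; answer 1/6
Part II: U1 = 1/6; threaded value p + q = 7; m = 4335; 4335 = 3 * 5 * 17^2; sigma = (1 + 3) * (1 + 5) * (1 + 17 + 289) = 4 * 6 * 307 = 7368; answer 7368
Part III: U2 = 7368; r = 18; remainder = value at the root: -4*(18)^3 + 1*(18)^2 - 4*(18)^1 + 4 = (-23328) + (324) + (-72) + (4) = -23072; answer -23072
Part IV: U3 = -23072; w = 20; f(2) = -1*(-47) - 3*(20) = -13; iterating: f(2)=-13, f(3)=154, f(4)=-115, f(5)=-347, f(6)=692, f(7)=349, f(8)=-2425; answer -2425

-2425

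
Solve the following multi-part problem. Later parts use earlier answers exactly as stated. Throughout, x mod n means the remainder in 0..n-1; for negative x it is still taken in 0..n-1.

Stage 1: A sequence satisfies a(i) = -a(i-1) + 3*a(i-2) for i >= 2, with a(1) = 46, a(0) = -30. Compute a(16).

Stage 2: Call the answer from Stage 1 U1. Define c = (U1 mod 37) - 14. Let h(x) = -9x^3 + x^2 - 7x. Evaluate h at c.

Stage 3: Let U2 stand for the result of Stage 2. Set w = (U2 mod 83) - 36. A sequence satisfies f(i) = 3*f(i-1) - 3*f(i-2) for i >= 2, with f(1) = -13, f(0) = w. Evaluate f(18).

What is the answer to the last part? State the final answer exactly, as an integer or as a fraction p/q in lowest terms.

Stage 1: a(2) = -1*(46) + 3*(-30) = -136; iterating: a(2)=-136, a(3)=274, a(4)=-682, a(5)=1504, a(6)=-3550, a(7)=8062, a(8)=-18712, a(9)=42898, a(10)=-99034, a(11)=227728, a(12)=-524830, a(13)=1208014, a(14)=-2782504, a(15)=6406546, a(16)=-14754058; answer -14754058
Stage 2: U1 = -14754058; c = 11; -9*(11)^3 + 1*(11)^2 - 7*(11)^1 = (-11979) + (121) + (-77) = -11935; answer -11935
Stage 3: U2 = -11935; w = -19; f(2) = 3*(-13) - 3*(-19) = 18; iterating: f(2)=18, f(3)=93, f(4)=225, f(5)=396, f(6)=513, f(7)=351, f(8)=-486, f(9)=-2511, f(10)=-6075, f(11)=-10692, f(12)=-13851, f(13)=-9477, f(14)=13122, f(15)=67797, f(16)=164025, f(17)=288684, f(18)=373977; answer 373977

373977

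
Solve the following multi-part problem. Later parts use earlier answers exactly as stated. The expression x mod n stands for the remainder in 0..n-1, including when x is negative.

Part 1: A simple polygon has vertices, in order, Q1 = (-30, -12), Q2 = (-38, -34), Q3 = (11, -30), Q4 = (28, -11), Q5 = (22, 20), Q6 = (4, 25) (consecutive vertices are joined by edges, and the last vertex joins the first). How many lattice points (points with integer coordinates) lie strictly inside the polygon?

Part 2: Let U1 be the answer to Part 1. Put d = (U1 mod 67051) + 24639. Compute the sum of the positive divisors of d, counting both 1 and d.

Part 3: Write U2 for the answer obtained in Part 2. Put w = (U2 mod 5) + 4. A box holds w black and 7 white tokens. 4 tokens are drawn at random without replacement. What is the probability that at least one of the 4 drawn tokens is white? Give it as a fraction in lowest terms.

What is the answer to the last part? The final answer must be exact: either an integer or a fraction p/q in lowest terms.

329/330

Part 1: cross terms: (-30*-34 - -38*-12)=564, (-38*-30 - 11*-34)=1514, (11*-11 - 28*-30)=719, (28*20 - 22*-11)=802, (22*25 - 4*20)=470, (4*-12 - -30*25)=702; twice the area = |4771| = 4771; area = 4771/2; boundary points = 2 + 1 + 1 + 1 + 1 + 1 = 7; strictly interior points = area - boundary/2 + 1 = 2383; answer 2383
Part 2: U1 = 2383; d = 27022; 27022 = 2 * 59 * 229; sigma = (1 + 2) * (1 + 59) * (1 + 229) = 3 * 60 * 230 = 41400; answer 41400
Part 3: U2 = 41400; w = 4; total draws C(11,4) = 330; complement C(4,4) = 1; favorable 330 - 1 = 329; P = 329/330; answer 329/330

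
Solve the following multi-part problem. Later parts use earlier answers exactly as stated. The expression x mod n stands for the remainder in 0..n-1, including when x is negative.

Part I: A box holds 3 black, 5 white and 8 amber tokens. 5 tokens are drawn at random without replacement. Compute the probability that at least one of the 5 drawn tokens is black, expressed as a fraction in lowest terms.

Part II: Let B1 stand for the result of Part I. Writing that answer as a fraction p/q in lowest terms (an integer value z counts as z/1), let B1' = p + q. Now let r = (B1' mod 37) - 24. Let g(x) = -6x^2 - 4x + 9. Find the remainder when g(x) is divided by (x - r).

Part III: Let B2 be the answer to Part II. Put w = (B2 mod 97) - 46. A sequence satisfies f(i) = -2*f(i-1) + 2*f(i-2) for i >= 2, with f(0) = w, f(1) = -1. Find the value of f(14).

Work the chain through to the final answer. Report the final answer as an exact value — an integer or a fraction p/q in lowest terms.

Part I: total draws C(16,5) = 4368; complement C(13,5) = 1287; favorable 4368 - 1287 = 3081; P = 79/112; answer 79/112
Part II: B1 = 79/112; threaded value p + q = 191; r = -18; remainder = value at the root: -6*(-18)^2 - 4*(-18)^1 + 9 = (-1944) + (72) + (9) = -1863; answer -1863
Part III: B2 = -1863; w = 31; f(2) = -2*(-1) + 2*(31) = 64; iterating: f(2)=64, f(3)=-130, f(4)=388, f(5)=-1036, f(6)=2848, f(7)=-7768, f(8)=21232, f(9)=-58000, f(10)=158464, f(11)=-432928, f(12)=1182784, f(13)=-3231424, f(14)=8828416; answer 8828416

8828416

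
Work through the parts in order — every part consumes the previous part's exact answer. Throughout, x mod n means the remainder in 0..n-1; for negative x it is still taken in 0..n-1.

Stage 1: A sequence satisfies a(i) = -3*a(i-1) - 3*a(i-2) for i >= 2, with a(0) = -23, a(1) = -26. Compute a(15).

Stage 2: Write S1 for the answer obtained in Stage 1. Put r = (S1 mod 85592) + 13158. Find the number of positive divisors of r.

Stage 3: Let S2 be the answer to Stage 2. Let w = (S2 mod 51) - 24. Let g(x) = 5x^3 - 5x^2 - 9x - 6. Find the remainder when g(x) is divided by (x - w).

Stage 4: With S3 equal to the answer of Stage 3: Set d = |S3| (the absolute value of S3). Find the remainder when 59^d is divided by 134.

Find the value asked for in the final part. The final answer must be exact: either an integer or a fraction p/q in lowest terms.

9

Stage 1: a(2) = -3*(-26) - 3*(-23) = 147; iterating: a(2)=147, a(3)=-363, a(4)=648, a(5)=-855, a(6)=621, a(7)=702, a(8)=-3969, a(9)=9801, a(10)=-17496, a(11)=23085, a(12)=-16767, a(13)=-18954, a(14)=107163, a(15)=-264627; answer -264627
Stage 2: S1 = -264627; r = 90899; 90899 = 17 * 5347; number of divisors = (1+1) * (1+1) = 4; answer 4
Stage 3: S2 = 4; w = -20; remainder = value at the root: 5*(-20)^3 - 5*(-20)^2 - 9*(-20)^1 - 6 = (-40000) + (-2000) + (180) + (-6) = -41826; answer -41826
Stage 4: S3 = -41826; d = 41826; squarings mod 134: 59^1=59, 59^2=131, 59^4=9, 59^8=81, 59^16=129, 59^32=25, 59^64=89, 59^128=15, 59^256=91, 59^512=107, 59^1024=59, 59^2048=131, 59^4096=9, 59^8192=81, 59^16384=129, 59^32768=25; 59^41826 = 59^2 * 59^32 * 59^64 * 59^256 * 59^512 * 59^8192 * 59^32768 = 9 (mod 134); answer 9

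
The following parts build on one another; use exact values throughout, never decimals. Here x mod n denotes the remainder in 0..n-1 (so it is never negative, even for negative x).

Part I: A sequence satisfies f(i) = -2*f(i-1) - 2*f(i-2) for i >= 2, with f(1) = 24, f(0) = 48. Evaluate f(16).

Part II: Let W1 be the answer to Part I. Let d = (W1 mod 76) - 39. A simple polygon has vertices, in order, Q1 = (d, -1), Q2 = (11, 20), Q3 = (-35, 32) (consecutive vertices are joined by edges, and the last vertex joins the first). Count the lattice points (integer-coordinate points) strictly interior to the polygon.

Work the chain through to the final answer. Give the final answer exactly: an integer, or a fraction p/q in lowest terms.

469

Part I: f(2) = -2*(24) - 2*(48) = -144; iterating: f(2)=-144, f(3)=240, f(4)=-192, f(5)=-96, f(6)=576, f(7)=-960, f(8)=768, f(9)=384, f(10)=-2304, f(11)=3840, f(12)=-3072, f(13)=-1536, f(14)=9216, f(15)=-15360, f(16)=12288; answer 12288
Part II: W1 = 12288; d = 13; cross terms: (13*20 - 11*-1)=271, (11*32 - -35*20)=1052, (-35*-1 - 13*32)=-381; twice the area = |942| = 942; area = 471; boundary points = 1 + 2 + 3 = 6; strictly interior points = area - boundary/2 + 1 = 469; answer 469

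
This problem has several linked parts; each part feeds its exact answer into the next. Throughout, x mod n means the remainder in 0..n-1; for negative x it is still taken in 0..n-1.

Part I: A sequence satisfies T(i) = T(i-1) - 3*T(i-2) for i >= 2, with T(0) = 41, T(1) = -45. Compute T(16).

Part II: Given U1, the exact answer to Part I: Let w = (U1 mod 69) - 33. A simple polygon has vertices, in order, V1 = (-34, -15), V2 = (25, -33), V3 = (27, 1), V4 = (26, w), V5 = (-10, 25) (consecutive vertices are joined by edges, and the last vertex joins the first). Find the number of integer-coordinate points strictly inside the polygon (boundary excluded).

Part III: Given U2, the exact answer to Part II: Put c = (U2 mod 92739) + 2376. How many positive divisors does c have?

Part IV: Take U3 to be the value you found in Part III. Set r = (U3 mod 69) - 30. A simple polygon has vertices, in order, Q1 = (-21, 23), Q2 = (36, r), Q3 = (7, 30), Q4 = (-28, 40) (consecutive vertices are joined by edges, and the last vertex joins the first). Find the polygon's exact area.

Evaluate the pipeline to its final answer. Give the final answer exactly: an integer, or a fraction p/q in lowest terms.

Part I: T(2) = 1*(-45) - 3*(41) = -168; iterating: T(2)=-168, T(3)=-33, T(4)=471, T(5)=570, T(6)=-843, T(7)=-2553, T(8)=-24, T(9)=7635, T(10)=7707, T(11)=-15198, T(12)=-38319, T(13)=7275, T(14)=122232, T(15)=100407, T(16)=-266289; answer -266289
Part II: U1 = -266289; w = 18; cross terms: (-34*-33 - 25*-15)=1497, (25*1 - 27*-33)=916, (27*18 - 26*1)=460, (26*25 - -10*18)=830, (-10*-15 - -34*25)=1000; twice the area = |4703| = 4703; area = 4703/2; boundary points = 1 + 2 + 1 + 1 + 8 = 13; strictly interior points = area - boundary/2 + 1 = 2346; answer 2346
Part III: U2 = 2346; c = 4722; 4722 = 2 * 3 * 787; number of divisors = (1+1) * (1+1) * (1+1) = 8; answer 8
Part IV: U3 = 8; r = -22; cross terms: (-21*-22 - 36*23)=-366, (36*30 - 7*-22)=1234, (7*40 - -28*30)=1120, (-28*23 - -21*40)=196; twice the area = |2184| = 2184; area = 1092; answer 1092

1092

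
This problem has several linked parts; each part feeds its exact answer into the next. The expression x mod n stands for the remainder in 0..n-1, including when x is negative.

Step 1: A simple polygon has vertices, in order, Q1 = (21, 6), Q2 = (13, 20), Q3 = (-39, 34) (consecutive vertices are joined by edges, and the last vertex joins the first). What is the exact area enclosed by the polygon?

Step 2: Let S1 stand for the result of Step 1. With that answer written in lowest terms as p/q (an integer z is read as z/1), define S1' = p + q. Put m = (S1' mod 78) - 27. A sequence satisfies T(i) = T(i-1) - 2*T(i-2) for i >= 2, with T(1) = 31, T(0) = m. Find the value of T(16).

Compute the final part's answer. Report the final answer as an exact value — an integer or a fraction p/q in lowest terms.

11427

Step 1: cross terms: (21*20 - 13*6)=342, (13*34 - -39*20)=1222, (-39*6 - 21*34)=-948; twice the area = |616| = 616; area = 308; answer 308
Step 2: S1 = 308; threaded value p + q = 309; m = 48; T(2) = 1*(31) - 2*(48) = -65; iterating: T(2)=-65, T(3)=-127, T(4)=3, T(5)=257, T(6)=251, T(7)=-263, T(8)=-765, T(9)=-239, T(10)=1291, T(11)=1769, T(12)=-813, T(13)=-4351, T(14)=-2725, T(15)=5977, T(16)=11427; answer 11427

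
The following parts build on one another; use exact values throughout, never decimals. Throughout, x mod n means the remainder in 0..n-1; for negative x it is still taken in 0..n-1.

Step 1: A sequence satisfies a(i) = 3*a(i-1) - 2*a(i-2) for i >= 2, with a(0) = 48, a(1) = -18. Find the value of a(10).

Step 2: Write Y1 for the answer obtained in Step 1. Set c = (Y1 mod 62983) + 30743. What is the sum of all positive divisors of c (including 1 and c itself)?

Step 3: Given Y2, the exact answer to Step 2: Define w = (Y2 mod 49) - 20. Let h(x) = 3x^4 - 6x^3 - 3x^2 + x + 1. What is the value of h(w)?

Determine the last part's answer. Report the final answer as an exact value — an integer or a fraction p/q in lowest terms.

348746

Step 1: a(2) = 3*(-18) - 2*(48) = -150; iterating: a(2)=-150, a(3)=-414, a(4)=-942, a(5)=-1998, a(6)=-4110, a(7)=-8334, a(8)=-16782, a(9)=-33678, a(10)=-67470; answer -67470
Step 2: Y1 = -67470; c = 89239; 89239 = 233 * 383; sigma = (1 + 233) * (1 + 383) = 234 * 384 = 89856; answer 89856
Step 3: Y2 = 89856; w = 19; 3*(19)^4 - 6*(19)^3 - 3*(19)^2 + 1*(19)^1 + 1 = (390963) + (-41154) + (-1083) + (19) + (1) = 348746; answer 348746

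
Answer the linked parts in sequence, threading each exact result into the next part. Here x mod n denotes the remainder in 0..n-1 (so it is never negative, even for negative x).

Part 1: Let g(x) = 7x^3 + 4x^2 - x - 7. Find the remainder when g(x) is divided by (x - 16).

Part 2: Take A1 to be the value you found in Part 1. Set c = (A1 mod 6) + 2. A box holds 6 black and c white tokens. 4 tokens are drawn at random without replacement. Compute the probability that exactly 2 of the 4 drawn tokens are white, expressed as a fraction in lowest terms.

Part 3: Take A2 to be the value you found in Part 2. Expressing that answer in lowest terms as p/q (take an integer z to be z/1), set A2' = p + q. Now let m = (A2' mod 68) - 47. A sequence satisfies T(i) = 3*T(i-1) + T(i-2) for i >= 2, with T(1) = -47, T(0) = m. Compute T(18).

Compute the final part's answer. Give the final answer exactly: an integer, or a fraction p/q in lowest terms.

Part 1: remainder = value at the root: 7*(16)^3 + 4*(16)^2 - 1*(16)^1 - 7 = (28672) + (1024) + (-16) + (-7) = 29673; answer 29673
Part 2: A1 = 29673; c = 5; total draws C(11,4) = 330; favorable C(5,2)*C(6,2) = 150; P = 5/11; answer 5/11
Part 3: A2 = 5/11; threaded value p + q = 16; m = -31; T(2) = 3*(-47) + 1*(-31) = -172; iterating: T(2)=-172, T(3)=-563, T(4)=-1861, T(5)=-6146, T(6)=-20299, T(7)=-67043, T(8)=-221428, T(9)=-731327, T(10)=-2415409, T(11)=-7977554, T(12)=-26348071, T(13)=-87021767, T(14)=-287413372, T(15)=-949261883, T(16)=-3135199021, T(17)=-10354858946, T(18)=-34199775859; answer -34199775859

-34199775859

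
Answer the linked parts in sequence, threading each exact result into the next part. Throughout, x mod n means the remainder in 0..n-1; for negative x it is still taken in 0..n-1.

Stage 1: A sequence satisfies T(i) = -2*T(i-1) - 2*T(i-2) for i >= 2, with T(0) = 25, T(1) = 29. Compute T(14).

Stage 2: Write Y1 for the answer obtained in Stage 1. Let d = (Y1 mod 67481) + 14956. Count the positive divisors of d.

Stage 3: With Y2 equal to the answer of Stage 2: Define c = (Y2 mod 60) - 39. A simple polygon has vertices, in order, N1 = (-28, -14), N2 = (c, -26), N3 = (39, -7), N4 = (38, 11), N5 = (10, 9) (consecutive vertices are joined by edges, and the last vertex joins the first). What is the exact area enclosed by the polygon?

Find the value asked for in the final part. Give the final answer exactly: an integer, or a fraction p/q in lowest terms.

Stage 1: T(2) = -2*(29) - 2*(25) = -108; iterating: T(2)=-108, T(3)=158, T(4)=-100, T(5)=-116, T(6)=432, T(7)=-632, T(8)=400, T(9)=464, T(10)=-1728, T(11)=2528, T(12)=-1600, T(13)=-1856, T(14)=6912; answer 6912
Stage 2: Y1 = 6912; d = 21868; 21868 = 2^2 * 7 * 11 * 71; number of divisors = (2+1) * (1+1) * (1+1) * (1+1) = 24; answer 24
Stage 3: Y2 = 24; c = -15; cross terms: (-28*-26 - -15*-14)=518, (-15*-7 - 39*-26)=1119, (39*11 - 38*-7)=695, (38*9 - 10*11)=232, (10*-14 - -28*9)=112; twice the area = |2676| = 2676; area = 1338; answer 1338

1338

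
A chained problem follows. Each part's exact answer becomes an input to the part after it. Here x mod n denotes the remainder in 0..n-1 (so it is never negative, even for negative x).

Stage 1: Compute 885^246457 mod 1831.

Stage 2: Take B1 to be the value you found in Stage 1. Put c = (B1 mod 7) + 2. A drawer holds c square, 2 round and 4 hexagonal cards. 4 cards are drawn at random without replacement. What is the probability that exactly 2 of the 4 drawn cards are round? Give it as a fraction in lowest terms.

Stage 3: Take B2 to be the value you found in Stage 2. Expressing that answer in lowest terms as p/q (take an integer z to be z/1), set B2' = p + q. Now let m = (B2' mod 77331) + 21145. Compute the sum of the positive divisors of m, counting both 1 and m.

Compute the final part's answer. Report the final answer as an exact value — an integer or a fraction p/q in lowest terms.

42336

Stage 1: squarings mod 1831: 885^1=885, 885^2=1388, 885^4=332, 885^8=364, 885^16=664, 885^32=1456, 885^64=1469, 885^128=1043, 885^256=235, 885^512=295, 885^1024=968, 885^2048=1383, 885^4096=1125, 885^8192=404, 885^16384=257, 885^32768=133, 885^65536=1210, 885^131072=1131; 885^246457 = 885^1 * 885^8 * 885^16 * 885^32 * 885^128 * 885^512 * 885^16384 * 885^32768 * 885^65536 * 885^131072 = 1463 (mod 1831); answer 1463
Stage 2: B1 = 1463; c = 2; total draws C(8,4) = 70; favorable C(2,2)*C(6,2) = 15; P = 3/14; answer 3/14
Stage 3: B2 = 3/14; threaded value p + q = 17; m = 21162; 21162 = 2 * 3 * 3527; sigma = (1 + 2) * (1 + 3) * (1 + 3527) = 3 * 4 * 3528 = 42336; answer 42336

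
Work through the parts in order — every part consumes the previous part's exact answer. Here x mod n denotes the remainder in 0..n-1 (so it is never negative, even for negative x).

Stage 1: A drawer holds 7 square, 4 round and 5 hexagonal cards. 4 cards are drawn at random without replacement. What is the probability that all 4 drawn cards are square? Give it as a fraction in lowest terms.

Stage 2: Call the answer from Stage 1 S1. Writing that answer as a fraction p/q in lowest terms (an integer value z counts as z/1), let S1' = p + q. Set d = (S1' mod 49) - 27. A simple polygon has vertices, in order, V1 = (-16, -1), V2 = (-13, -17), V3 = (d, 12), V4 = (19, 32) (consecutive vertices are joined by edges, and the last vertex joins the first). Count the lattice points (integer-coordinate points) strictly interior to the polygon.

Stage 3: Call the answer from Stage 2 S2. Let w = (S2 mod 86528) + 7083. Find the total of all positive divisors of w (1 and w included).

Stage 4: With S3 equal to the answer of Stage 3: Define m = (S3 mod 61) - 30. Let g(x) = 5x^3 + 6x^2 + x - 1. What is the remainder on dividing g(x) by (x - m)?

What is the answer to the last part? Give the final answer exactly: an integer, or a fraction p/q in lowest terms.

72599

Stage 1: total draws C(16,4) = 1820; favorable C(7,4) = 35; P = 1/52; answer 1/52
Stage 2: S1 = 1/52; threaded value p + q = 53; d = -23; cross terms: (-16*-17 - -13*-1)=259, (-13*12 - -23*-17)=-547, (-23*32 - 19*12)=-964, (19*-1 - -16*32)=493; twice the area = |-759| = 759; area = 759/2; boundary points = 1 + 1 + 2 + 1 = 5; strictly interior points = area - boundary/2 + 1 = 378; answer 378
Stage 3: S2 = 378; w = 7461; 7461 = 3^2 * 829; sigma = (1 + 3 + 9) * (1 + 829) = 13 * 830 = 10790; answer 10790
Stage 4: S3 = 10790; m = 24; remainder = value at the root: 5*(24)^3 + 6*(24)^2 + 1*(24)^1 - 1 = (69120) + (3456) + (24) + (-1) = 72599; answer 72599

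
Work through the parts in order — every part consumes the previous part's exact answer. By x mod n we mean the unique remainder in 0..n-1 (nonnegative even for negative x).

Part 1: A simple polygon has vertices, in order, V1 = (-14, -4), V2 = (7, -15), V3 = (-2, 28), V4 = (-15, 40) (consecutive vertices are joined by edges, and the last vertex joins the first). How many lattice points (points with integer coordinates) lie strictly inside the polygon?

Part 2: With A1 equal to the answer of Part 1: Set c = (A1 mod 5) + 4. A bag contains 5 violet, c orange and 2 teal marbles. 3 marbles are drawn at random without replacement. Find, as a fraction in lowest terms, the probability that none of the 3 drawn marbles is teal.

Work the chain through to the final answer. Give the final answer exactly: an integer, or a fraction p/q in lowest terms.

6/11

Part 1: cross terms: (-14*-15 - 7*-4)=238, (7*28 - -2*-15)=166, (-2*40 - -15*28)=340, (-15*-4 - -14*40)=620; twice the area = |1364| = 1364; area = 682; boundary points = 1 + 1 + 1 + 1 = 4; strictly interior points = area - boundary/2 + 1 = 681; answer 681
Part 2: A1 = 681; c = 5; total draws C(12,3) = 220; favorable C(10,3) = 120; P = 6/11; answer 6/11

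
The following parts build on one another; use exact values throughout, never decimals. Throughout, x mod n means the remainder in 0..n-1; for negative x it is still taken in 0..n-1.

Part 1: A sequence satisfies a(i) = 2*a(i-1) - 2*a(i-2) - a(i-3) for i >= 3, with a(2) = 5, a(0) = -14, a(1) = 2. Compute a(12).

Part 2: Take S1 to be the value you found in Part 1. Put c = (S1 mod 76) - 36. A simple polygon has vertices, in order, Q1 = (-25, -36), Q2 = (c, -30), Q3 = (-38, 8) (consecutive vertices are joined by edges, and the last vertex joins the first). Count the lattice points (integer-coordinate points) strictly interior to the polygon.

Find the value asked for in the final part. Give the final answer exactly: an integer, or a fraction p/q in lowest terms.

Part 1: a(3) = 2*(5) - 2*(2) - 1*(-14) = 20; iterating: a(3)=20, a(4)=28, a(5)=11, a(6)=-54, a(7)=-158, a(8)=-219, a(9)=-68, a(10)=460, a(11)=1275, a(12)=1698; answer 1698
Part 2: S1 = 1698; c = -10; cross terms: (-25*-30 - -10*-36)=390, (-10*8 - -38*-30)=-1220, (-38*-36 - -25*8)=1568; twice the area = |738| = 738; area = 369; boundary points = 3 + 2 + 1 = 6; strictly interior points = area - boundary/2 + 1 = 367; answer 367

367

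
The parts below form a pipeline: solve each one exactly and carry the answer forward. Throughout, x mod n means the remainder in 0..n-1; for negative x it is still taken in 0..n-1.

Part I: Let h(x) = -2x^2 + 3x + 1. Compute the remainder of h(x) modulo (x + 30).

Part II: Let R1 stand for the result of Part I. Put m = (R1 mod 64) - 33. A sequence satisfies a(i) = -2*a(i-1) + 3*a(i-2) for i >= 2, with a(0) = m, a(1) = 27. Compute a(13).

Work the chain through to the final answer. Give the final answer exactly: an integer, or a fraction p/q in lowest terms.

11558847

Part I: remainder = value at the root: -2*(-30)^2 + 3*(-30)^1 + 1 = (-1800) + (-90) + (1) = -1889; answer -1889
Part II: R1 = -1889; m = -2; a(2) = -2*(27) + 3*(-2) = -60; iterating: a(2)=-60, a(3)=201, a(4)=-582, a(5)=1767, a(6)=-5280, a(7)=15861, a(8)=-47562, a(9)=142707, a(10)=-428100, a(11)=1284321, a(12)=-3852942, a(13)=11558847; answer 11558847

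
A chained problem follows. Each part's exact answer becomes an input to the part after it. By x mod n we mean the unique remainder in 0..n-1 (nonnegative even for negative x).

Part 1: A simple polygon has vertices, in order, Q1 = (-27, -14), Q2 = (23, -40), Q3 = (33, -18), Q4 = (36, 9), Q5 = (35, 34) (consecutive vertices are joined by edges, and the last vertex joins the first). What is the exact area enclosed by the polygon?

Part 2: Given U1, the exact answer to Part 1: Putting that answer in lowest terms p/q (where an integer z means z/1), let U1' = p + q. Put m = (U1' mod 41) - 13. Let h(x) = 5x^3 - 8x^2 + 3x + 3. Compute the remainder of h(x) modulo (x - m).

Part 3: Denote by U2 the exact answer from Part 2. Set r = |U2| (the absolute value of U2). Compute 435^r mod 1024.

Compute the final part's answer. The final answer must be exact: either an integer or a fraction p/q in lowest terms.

547

Part 1: cross terms: (-27*-40 - 23*-14)=1402, (23*-18 - 33*-40)=906, (33*9 - 36*-18)=945, (36*34 - 35*9)=909, (35*-14 - -27*34)=428; twice the area = |4590| = 4590; area = 2295; answer 2295
Part 2: U1 = 2295; threaded value p + q = 2296; m = -13; remainder = value at the root: 5*(-13)^3 - 8*(-13)^2 + 3*(-13)^1 + 3 = (-10985) + (-1352) + (-39) + (3) = -12373; answer -12373
Part 3: U2 = -12373; r = 12373; squarings mod 1024: 435^1=435, 435^2=809, 435^4=145, 435^8=545, 435^16=65, 435^32=129, 435^64=257, 435^128=513, 435^256=1, 435^512=1, 435^1024=1, 435^2048=1, 435^4096=1, 435^8192=1; 435^12373 = 435^1 * 435^4 * 435^16 * 435^64 * 435^4096 * 435^8192 = 547 (mod 1024); answer 547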